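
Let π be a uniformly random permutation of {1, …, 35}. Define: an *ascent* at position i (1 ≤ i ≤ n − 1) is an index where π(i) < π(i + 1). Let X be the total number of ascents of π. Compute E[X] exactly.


Write X = Σ X_I over i = 1, …, 34, with X_I the indicator of one ascent.
There are 34 indicators.
For each fixed i, the pair (π(i), π(i+1)) is a uniformly random ordered pair of distinct values from {1, …, 35}; by symmetry P[π(i) < π(i+1)] = 1/2.
By linearity: E[X] = 34 · (1/2) = (35 − 1) · (1/2) = 17 ≈ 17.0000.

E[X] = 17 = 17.0000.


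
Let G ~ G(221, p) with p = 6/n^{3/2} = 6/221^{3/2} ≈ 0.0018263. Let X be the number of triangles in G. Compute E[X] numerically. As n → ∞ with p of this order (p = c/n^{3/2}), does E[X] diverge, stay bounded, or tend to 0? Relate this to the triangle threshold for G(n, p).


Number of potential triangles: C(221, 3) = 1774630.
Each occurs with probability p³ ≈ (0.0018263)³ ≈ 6.0909989e-09.
By linearity: E[X] = C(221, 3)·p³ ≈ 1774630 · 6.0909989e-09 ≈ 0.01081.
Since α = 3/2 > 1, p = c/n^{3/2} = o(1/n) is below the triangle threshold p ~ 1/n. Asymptotically E[X] ~ (c³/6)·n^{3(1−α)} = (6³/6)·n^{-1.5} → 0, so by Markov's inequality G has no triangles w.h.p.

E[X] ≈ 0.01081; in regime p = Θ(1/n^{3/2}) E[X] tends to 0 (below the triangle threshold p ~ 1/n).


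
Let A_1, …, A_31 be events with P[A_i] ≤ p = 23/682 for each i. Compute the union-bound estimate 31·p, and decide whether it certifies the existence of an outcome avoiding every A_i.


Union bound: P[∪_{i=1}^{31} A_i] ≤ Σ_i P[A_i] ≤ 31·p = 31·(23/682) = 23/22.
Numerically: 23/22 ≈ 1.0454545.
Is 23/22 < 1? NO.
Since the bound 23/22 is ≥ 1, the union bound is uninformative here; it does NOT by itself certify existence.

31·p = 23/22 ≈ 1.0454545; existence NOT certified by the union bound.


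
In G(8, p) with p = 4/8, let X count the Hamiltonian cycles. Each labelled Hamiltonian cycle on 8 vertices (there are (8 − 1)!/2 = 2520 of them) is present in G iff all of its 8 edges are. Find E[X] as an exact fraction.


K_8 has (8 − 1)!/2 = 2520 labelled Hamiltonian cycles.
For each such Hamiltonian cycle H, let X_H = 1 if all 8 edges of H are present in G. Then P[X_H = 1] = p^{8} = (1/2)^{8} = 1/256.
By linearity of expectation: E[X] = Σ_H E[X_H] = 2520 · p^{8} = 2520 · 1/256 = 315/32.
Numerically: E[X] ≈ 9.84.

E[X] = 2520 · (1/2)^{8} = 315/32 ≈ 9.84.


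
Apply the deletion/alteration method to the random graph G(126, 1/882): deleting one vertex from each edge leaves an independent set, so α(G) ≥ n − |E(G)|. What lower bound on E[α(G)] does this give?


E[|E(G)|] = C(126, 2)·p = 7875 · (1/882) = 125/14.
E[α(G)] ≥ n − E[|E(G)|] = 126 − 125/14 = 1639/14.
Numerically: ≈ 117.071.
(This is only a lower bound; the true E[α(G)] may be larger.)

E[α(G)] ≥ 1639/14 ≈ 117.071.


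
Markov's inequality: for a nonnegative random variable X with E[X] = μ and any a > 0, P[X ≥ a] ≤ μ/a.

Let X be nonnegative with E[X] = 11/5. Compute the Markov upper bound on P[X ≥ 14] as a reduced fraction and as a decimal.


μ = E[X] = 11/5, a = 14.
Markov: P[X ≥ 14] ≤ μ/a = (11/5)/14 = 11/70.
Numerically: ≈ 0.157143.
(Since a = 14 > μ = 2.200000, the bound 11/70 is < 1 and informative.)

P[X ≥ 14] ≤ 11/70 ≈ 0.157143.


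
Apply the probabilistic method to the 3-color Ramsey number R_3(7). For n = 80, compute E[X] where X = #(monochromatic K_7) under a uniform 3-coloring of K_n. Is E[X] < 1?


E[X] = C(80, 7) · 3^{1 − 21} = 3176716400 · 3^{−20} = 3176716400/3486784401.
As a reduced fraction: E[X] = 3176716400/3486784401 ≈ 0.9110734.
Is E[X] < 1? YES.
Since E[X] < 1, there exists a 3-coloring of K_{80} with no monochromatic K_7; hence R_3(7) > 80.

E[X] = 3176716400/3486784401 ≈ 0.9110734; E[X] < 1, so R_3(7) > 80.


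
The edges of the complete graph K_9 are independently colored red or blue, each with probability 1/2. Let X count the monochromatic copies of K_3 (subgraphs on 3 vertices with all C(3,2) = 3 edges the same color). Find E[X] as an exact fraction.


Let X = Σ_S X_S over the C(9, 3) = 84 subsets S of size 3, where X_S = 1 if the K_3 on S is monochromatic.
For a fixed S, the K_3 on S has C(3, 2) = 3 edges. P[all 3 edges red] = (1/2)^3, and likewise for blue, so P[monochromatic] = 2·(1/2)^3 = 2^{1 − 3} = 1/4.
By linearity of expectation: E[X] = C(9, 3) · 2^{1 − 3} = 84 · 1/4 = 21.
Numerically: E[X] ≈ 21.000.

E[X] = C(9,3)·2^(1−C(3,2)) = 21 ≈ 21.000.


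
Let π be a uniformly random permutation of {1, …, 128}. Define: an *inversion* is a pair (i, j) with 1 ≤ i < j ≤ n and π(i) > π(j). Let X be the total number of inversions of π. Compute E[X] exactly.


Write X = Σ X_I over the C(128, 2) = 8128 pairs i < j, with X_I the indicator of one inversion.
There are 8128 indicators.
For each fixed pair i < j, the values π(i) and π(j) are two distinct elements of {1, …, 128} in uniformly random order; by symmetry P[π(i) > π(j)] = 1/2.
By linearity: E[X] = 8128 · (1/2) = C(128, 2) · (1/2) = 8128/2 = 4064 ≈ 4064.000000.

E[X] = 4064 = 4064.000000.


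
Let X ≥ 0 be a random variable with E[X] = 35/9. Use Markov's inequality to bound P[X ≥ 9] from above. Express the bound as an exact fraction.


μ = E[X] = 35/9, a = 9.
Markov: P[X ≥ 9] ≤ μ/a = (35/9)/9 = 35/81.
Numerically: ≈ 0.43210.
(Since a = 9 > μ = 3.88889, the bound 35/81 is < 1 and informative.)

P[X ≥ 9] ≤ 35/81 ≈ 0.43210.


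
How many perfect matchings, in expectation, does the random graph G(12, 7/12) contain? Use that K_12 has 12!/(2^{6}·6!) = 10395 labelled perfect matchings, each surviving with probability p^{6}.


K_12 has 12!/(2^{6}·6!) = 10395 labelled perfect matchings.
For each such perfect matching H, let X_H = 1 if all 6 edges of H are present in G. Then P[X_H = 1] = p^{6} = (7/12)^{6} = 117649/2985984.
Summing the indicators: E[X] = Σ_H E[X_H] = 10395 · p^{6} = 10395 · 117649/2985984 = 45294865/110592.
Numerically: E[X] ≈ 409.567.

E[X] = 10395 · (7/12)^{6} = 45294865/110592 ≈ 409.567.


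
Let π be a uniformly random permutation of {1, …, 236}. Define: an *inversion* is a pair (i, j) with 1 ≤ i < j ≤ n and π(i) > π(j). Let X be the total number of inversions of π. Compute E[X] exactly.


Write X = Σ X_I over the C(236, 2) = 27730 pairs i < j, with X_I the indicator of one inversion.
There are 27730 indicators.
For each fixed pair i < j, the values π(i) and π(j) are two distinct elements of {1, …, 236} in uniformly random order; by symmetry P[π(i) > π(j)] = 1/2.
By linearity: E[X] = 27730 · (1/2) = C(236, 2) · (1/2) = 27730/2 = 13865 ≈ 13865.00000.

E[X] = 13865 = 13865.00000.


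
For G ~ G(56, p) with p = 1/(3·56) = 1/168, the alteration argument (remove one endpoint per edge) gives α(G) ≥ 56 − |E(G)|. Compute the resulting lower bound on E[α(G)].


E[|E(G)|] = C(56, 2)·p = 1540 · (1/168) = 55/6.
E[α(G)] ≥ n − E[|E(G)|] = 56 − 55/6 = 281/6.
Numerically: ≈ 46.833333.
(This is only a lower bound; the true E[α(G)] may be larger.)

E[α(G)] ≥ 281/6 ≈ 46.833333.


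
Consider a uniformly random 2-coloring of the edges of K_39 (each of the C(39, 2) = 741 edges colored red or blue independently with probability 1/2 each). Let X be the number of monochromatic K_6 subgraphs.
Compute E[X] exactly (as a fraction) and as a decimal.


Let X = Σ_S X_S over the C(39, 6) = 3262623 subsets S of size 6, where X_S = 1 if the K_6 on S is monochromatic.
For a fixed S, the K_6 on S has C(6, 2) = 15 edges. P[all 15 edges red] = (1/2)^15, and likewise for blue, so P[monochromatic] = 2·(1/2)^15 = 2^{1 − 15} = 1/16384.
By linearity: E[X] = C(39, 6) · 2^{1 − 15} = 3262623 · 1/16384 = 3262623/16384.
Numerically: E[X] ≈ 199.135.

E[X] = C(39,6)·2^(1−C(6,2)) = 3262623/16384 ≈ 199.135.


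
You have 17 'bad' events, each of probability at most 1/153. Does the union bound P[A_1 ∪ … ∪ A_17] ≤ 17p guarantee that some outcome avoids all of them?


Union bound: P[∪_{i=1}^{17} A_i] ≤ Σ_i P[A_i] ≤ 17·p = 17·(1/153) = 1/9.
Numerically: 1/9 ≈ 0.11111.
Is 1/9 < 1? YES.
Since P[∪ A_i] ≤ 1/9 < 1, the complement has P[∩ A_i^c] ≥ 1 − 1/9 = 8/9 > 0, so some outcome avoids every A_i.

17·p = 1/9 ≈ 0.11111; existence CERTIFIED by the union bound.


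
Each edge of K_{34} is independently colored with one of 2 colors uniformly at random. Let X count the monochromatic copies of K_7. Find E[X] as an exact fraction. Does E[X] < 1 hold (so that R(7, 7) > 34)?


E[X] = C(34, 7) · 2^{1 − 21} = 5379616 · 2^{−20} = 5379616/1048576.
As a reduced fraction: E[X] = 168113/32768 ≈ 5.130402.
Is E[X] < 1? NO.
Since E[X] ≥ 1, the first-moment bound is inconclusive at n = 34; it does NOT by itself certify R(7, 7) > 34.

E[X] = 168113/32768 ≈ 5.130402; E[X] ≥ 1; first-moment method inconclusive here.


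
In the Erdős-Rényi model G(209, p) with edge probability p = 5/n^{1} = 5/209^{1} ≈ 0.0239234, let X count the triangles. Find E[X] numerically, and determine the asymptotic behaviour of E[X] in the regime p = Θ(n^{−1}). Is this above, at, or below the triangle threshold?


Number of potential triangles: C(209, 3) = 1499784.
Each occurs with probability p³ ≈ (0.0239234)³ ≈ 1.36921344e-05.
By linearity: E[X] = C(209, 3)·p³ ≈ 1499784 · 1.36921344e-05 ≈ 20.535244.
Here α = 1, so p = 5/n is exactly at the triangle threshold p ~ 1/n. Asymptotically E[X] → c³/6 = 5³/6 = 125/6 ≈ 20.833333, a bounded constant. In this regime the triangle count is asymptotically Poisson(c³/6).

E[X] ≈ 20.535244; in regime p = Θ(1/n^{1}) E[X] stays bounded (at the triangle threshold p ~ 1/n).


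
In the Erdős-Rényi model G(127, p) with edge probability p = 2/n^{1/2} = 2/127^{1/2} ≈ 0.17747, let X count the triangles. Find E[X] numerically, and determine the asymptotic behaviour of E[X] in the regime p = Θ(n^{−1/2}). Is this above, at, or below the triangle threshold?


Number of potential triangles: C(127, 3) = 333375.
Each occurs with probability p³ ≈ (0.17747)³ ≈ 5.5896473e-03.
By linearity: E[X] = C(127, 3)·p³ ≈ 333375 · 5.5896473e-03 ≈ 1863.44867.
Since α = 1/2 < 1, p = c/n^{1/2} ≫ 1/n is above the triangle threshold p ~ 1/n. Asymptotically E[X] ~ (c³/6)·n^{3(1−α)} = (2³/6)·n^{1.5} → ∞; triangles are abundant w.h.p.

E[X] ≈ 1863.44867; in regime p = Θ(1/n^{1/2}) E[X] diverges (above the triangle threshold p ~ 1/n).


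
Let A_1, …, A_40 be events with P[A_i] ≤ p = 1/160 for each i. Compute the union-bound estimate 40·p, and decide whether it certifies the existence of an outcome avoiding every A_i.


Union bound: P[∪_{i=1}^{40} A_i] ≤ Σ_i P[A_i] ≤ 40·p = 40·(1/160) = 1/4.
Numerically: 1/4 ≈ 0.2500000.
Is 1/4 < 1? YES.
Since P[∪ A_i] ≤ 1/4 < 1, the complement has P[∩ A_i^c] ≥ 1 − 1/4 = 3/4 > 0, so some outcome avoids every A_i.

40·p = 1/4 ≈ 0.2500000; existence CERTIFIED by the union bound.


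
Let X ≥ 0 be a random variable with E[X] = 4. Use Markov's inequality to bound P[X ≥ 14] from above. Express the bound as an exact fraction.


μ = E[X] = 4, a = 14.
Markov: P[X ≥ 14] ≤ μ/a = (4)/14 = 2/7.
Numerically: ≈ 0.286.
(Since a = 14 > μ = 4.000, the bound 2/7 is < 1 and informative.)

P[X ≥ 14] ≤ 2/7 ≈ 0.286.


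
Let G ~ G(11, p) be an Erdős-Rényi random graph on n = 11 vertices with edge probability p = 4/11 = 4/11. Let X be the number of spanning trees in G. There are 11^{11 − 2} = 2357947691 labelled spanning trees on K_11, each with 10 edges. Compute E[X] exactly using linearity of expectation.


K_11 has 11^{11 − 2} = 2357947691 labelled spanning trees.
For each such spanning tree H, let X_H = 1 if all 10 edges of H are present in G. Then P[X_H = 1] = p^{10} = (4/11)^{10} = 1048576/25937424601.
By linearity: E[X] = Σ_H E[X_H] = 2357947691 · p^{10} = 2357947691 · 1048576/25937424601 = 1048576/11.
Numerically: E[X] ≈ 9.533e+04.

E[X] = 2357947691 · (4/11)^{10} = 1048576/11 ≈ 9.533e+04.


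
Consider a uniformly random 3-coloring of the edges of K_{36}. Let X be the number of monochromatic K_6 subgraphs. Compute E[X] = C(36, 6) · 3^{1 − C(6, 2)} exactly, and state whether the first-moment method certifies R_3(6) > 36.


E[X] = C(36, 6) · 3^{1 − 15} = 1947792 · 3^{−14} = 1947792/4782969.
As a reduced fraction: E[X] = 649264/1594323 ≈ 0.407235.
Is E[X] < 1? YES.
Since E[X] < 1, there exists a 3-coloring of K_{36} with no monochromatic K_6; hence R_3(6) > 36.

E[X] = 649264/1594323 ≈ 0.407235; E[X] < 1, so R_3(6) > 36.


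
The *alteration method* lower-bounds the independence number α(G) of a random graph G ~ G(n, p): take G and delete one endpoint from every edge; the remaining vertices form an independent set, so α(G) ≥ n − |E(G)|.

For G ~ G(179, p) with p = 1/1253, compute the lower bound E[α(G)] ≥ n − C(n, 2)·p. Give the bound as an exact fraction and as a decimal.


E[|E(G)|] = C(179, 2)·p = 15931 · (1/1253) = 89/7.
E[α(G)] ≥ n − E[|E(G)|] = 179 − 89/7 = 1164/7.
Numerically: ≈ 166.286.
(This is only a lower bound; the true E[α(G)] may be larger.)

E[α(G)] ≥ 1164/7 ≈ 166.286.


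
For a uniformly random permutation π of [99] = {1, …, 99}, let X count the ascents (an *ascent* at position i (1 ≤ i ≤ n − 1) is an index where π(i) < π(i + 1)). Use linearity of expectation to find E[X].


Write X = Σ X_I over i = 1, …, 98, with X_I the indicator of one ascent.
There are 98 indicators.
For each fixed i, the pair (π(i), π(i+1)) is a uniformly random ordered pair of distinct values from {1, …, 99}; by symmetry P[π(i) < π(i+1)] = 1/2.
By linearity: E[X] = 98 · (1/2) = (99 − 1) · (1/2) = 49 ≈ 49.000000.

E[X] = 49 = 49.000000.


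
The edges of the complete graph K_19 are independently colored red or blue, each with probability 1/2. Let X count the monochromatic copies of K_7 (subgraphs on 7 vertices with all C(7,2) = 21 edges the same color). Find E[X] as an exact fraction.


Let X = Σ_S X_S over the C(19, 7) = 50388 subsets S of size 7, where X_S = 1 if the K_7 on S is monochromatic.
For a fixed S, the K_7 on S has C(7, 2) = 21 edges. P[all 21 edges red] = (1/2)^21, and likewise for blue, so P[monochromatic] = 2·(1/2)^21 = 2^{1 − 21} = 1/1048576.
Summing: E[X] = C(19, 7) · 2^{1 − 21} = 50388 · 1/1048576 = 12597/262144.
Numerically: E[X] ≈ 0.04805.

E[X] = C(19,7)·2^(1−C(7,2)) = 12597/262144 ≈ 0.04805.


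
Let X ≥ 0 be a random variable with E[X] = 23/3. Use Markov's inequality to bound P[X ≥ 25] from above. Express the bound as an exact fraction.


μ = E[X] = 23/3, a = 25.
Markov: P[X ≥ 25] ≤ μ/a = (23/3)/25 = 23/75.
Numerically: ≈ 0.307.
(Since a = 25 > μ = 7.667, the bound 23/75 is < 1 and informative.)

P[X ≥ 25] ≤ 23/75 ≈ 0.307.


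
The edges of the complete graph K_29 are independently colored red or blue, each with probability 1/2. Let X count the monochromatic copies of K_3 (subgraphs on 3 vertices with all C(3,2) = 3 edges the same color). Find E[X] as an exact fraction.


Let X = Σ_S X_S over the C(29, 3) = 3654 subsets S of size 3, where X_S = 1 if the K_3 on S is monochromatic.
For a fixed S, the K_3 on S has C(3, 2) = 3 edges. P[all 3 edges red] = (1/2)^3, and likewise for blue, so P[monochromatic] = 2·(1/2)^3 = 2^{1 − 3} = 1/4.
By linearity: E[X] = C(29, 3) · 2^{1 − 3} = 3654 · 1/4 = 1827/2.
Numerically: E[X] ≈ 913.500000.

E[X] = C(29,3)·2^(1−C(3,2)) = 1827/2 ≈ 913.500000.


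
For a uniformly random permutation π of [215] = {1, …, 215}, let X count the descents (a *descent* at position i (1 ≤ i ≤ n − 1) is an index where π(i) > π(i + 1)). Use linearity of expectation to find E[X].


Write X = Σ X_I over i = 1, …, 214, with X_I the indicator of one descent.
There are 214 indicators.
For each fixed i, the pair (π(i), π(i+1)) is a uniformly random ordered pair of distinct values from {1, …, 215}; by symmetry P[π(i) > π(i+1)] = 1/2.
By linearity: E[X] = 214 · (1/2) = (215 − 1) · (1/2) = 107 ≈ 107.0000.

E[X] = 107 = 107.0000.


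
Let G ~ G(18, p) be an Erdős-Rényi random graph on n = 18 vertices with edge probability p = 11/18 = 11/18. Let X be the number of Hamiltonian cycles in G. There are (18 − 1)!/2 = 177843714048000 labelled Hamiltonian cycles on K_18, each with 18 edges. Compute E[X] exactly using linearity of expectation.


K_18 has (18 − 1)!/2 = 177843714048000 labelled Hamiltonian cycles.
For each such Hamiltonian cycle H, let X_H = 1 if all 18 edges of H are present in G. Then P[X_H = 1] = p^{18} = (11/18)^{18} = 5559917313492231481/39346408075296537575424.
Summing the indicators: E[X] = Σ_H E[X_H] = 177843714048000 · p^{18} = 177843714048000 · 5559917313492231481/39346408075296537575424 = 82786473808235140223154875/3294258113514384.
Numerically: E[X] ≈ 2.5131e+10.

E[X] = 177843714048000 · (11/18)^{18} = 82786473808235140223154875/3294258113514384 ≈ 2.5131e+10.


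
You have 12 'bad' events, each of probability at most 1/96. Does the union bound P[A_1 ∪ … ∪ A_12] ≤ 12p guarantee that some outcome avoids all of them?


Union bound: P[∪_{i=1}^{12} A_i] ≤ Σ_i P[A_i] ≤ 12·p = 12·(1/96) = 1/8.
Numerically: 1/8 ≈ 0.125.
Is 1/8 < 1? YES.
Since P[∪ A_i] ≤ 1/8 < 1, the complement has P[∩ A_i^c] ≥ 1 − 1/8 = 7/8 > 0, so some outcome avoids every A_i.

12·p = 1/8 ≈ 0.125; existence CERTIFIED by the union bound.


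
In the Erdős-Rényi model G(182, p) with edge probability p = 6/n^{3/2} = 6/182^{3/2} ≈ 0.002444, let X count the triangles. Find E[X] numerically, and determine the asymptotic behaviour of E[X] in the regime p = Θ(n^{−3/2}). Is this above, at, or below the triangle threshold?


Number of potential triangles: C(182, 3) = 988260.
Each occurs with probability p³ ≈ (0.002444)³ ≈ 1.459259e-08.
By linearity: E[X] = C(182, 3)·p³ ≈ 988260 · 1.459259e-08 ≈ 0.0144.
Since α = 3/2 > 1, p = c/n^{3/2} = o(1/n) is below the triangle threshold p ~ 1/n. Asymptotically E[X] ~ (c³/6)·n^{3(1−α)} = (6³/6)·n^{-1.5} → 0, so by Markov's inequality G has no triangles w.h.p.

E[X] ≈ 0.0144; in regime p = Θ(1/n^{3/2}) E[X] tends to 0 (below the triangle threshold p ~ 1/n).


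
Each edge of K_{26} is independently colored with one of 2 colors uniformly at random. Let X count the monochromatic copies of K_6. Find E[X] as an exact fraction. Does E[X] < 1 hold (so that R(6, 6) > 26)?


E[X] = C(26, 6) · 2^{1 − 15} = 230230 · 2^{−14} = 230230/16384.
As a reduced fraction: E[X] = 115115/8192 ≈ 14.05212.
Is E[X] < 1? NO.
Since E[X] ≥ 1, the first-moment bound is inconclusive at n = 26; it does NOT by itself certify R(6, 6) > 26.

E[X] = 115115/8192 ≈ 14.05212; E[X] ≥ 1; first-moment method inconclusive here.


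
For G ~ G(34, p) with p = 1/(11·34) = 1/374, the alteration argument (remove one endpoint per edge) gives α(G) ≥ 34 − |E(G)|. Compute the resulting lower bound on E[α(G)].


E[|E(G)|] = C(34, 2)·p = 561 · (1/374) = 3/2.
E[α(G)] ≥ n − E[|E(G)|] = 34 − 3/2 = 65/2.
Numerically: ≈ 32.500000.
(This is only a lower bound; the true E[α(G)] may be larger.)

E[α(G)] ≥ 65/2 ≈ 32.500000.


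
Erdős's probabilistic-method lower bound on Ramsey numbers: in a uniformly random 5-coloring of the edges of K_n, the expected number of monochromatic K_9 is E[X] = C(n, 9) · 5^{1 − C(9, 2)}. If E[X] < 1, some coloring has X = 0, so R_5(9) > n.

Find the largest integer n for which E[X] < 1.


We need C(n, 9) · 5^{1 − 36} < 1, i.e. C(n, 9) < 5^{36 − 1} = 2910383045673370361328125.
Check values of n near the boundary:
  n = 2170: C(2170, 9) = 2891746779868845075610510; 2891746779868845075610510 < 2910383045673370361328125? YES
  n = 2171: C(2171, 9) = 2903784578674959601827205; 2903784578674959601827205 < 2910383045673370361328125? YES
  n = 2172: C(2172, 9) = 2915866900084148060642020; 2915866900084148060642020 < 2910383045673370361328125? NO
The largest n with C(n, 9) < 2910383045673370361328125 is n = 2171 (where E[X] = 580756915734991920365441/582076609134674072265625 ≈ 0.997733). Hence R_5(9) > 2171, i.e. R_5(9) ≥ 2172.

Largest n = 2171; hence R_5(9) > 2171.


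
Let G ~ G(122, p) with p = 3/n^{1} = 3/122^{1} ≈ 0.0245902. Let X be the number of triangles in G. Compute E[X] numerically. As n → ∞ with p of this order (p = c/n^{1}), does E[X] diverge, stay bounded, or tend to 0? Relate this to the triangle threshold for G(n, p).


Number of potential triangles: C(122, 3) = 295240.
Each occurs with probability p³ ≈ (0.0245902)³ ≈ 1.48690860e-05.
By linearity: E[X] = C(122, 3)·p³ ≈ 295240 · 1.48690860e-05 ≈ 4.389949.
Here α = 1, so p = 3/n is exactly at the triangle threshold p ~ 1/n. Asymptotically E[X] → c³/6 = 3³/6 = 9/2 ≈ 4.500000, a bounded constant. In this regime the triangle count is asymptotically Poisson(c³/6).

E[X] ≈ 4.389949; in regime p = Θ(1/n^{1}) E[X] stays bounded (at the triangle threshold p ~ 1/n).


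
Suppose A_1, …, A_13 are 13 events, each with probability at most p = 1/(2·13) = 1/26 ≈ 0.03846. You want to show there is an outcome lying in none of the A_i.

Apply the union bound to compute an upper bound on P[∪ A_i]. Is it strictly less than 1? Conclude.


Union bound: P[∪_{i=1}^{13} A_i] ≤ Σ_i P[A_i] ≤ 13·p = 13·(1/26) = 1/2.
Numerically: 1/2 ≈ 0.50000.
Is 1/2 < 1? YES.
Since P[∪ A_i] ≤ 1/2 < 1, the complement has P[∩ A_i^c] ≥ 1 − 1/2 = 1/2 > 0, so some outcome avoids every A_i.

13·p = 1/2 ≈ 0.50000; existence CERTIFIED by the union bound.


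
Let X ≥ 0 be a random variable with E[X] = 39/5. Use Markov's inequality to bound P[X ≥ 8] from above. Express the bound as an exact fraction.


μ = E[X] = 39/5, a = 8.
Markov: P[X ≥ 8] ≤ μ/a = (39/5)/8 = 39/40.
Numerically: ≈ 0.97500.
(Since a = 8 > μ = 7.80000, the bound 39/40 is < 1 and informative.)

P[X ≥ 8] ≤ 39/40 ≈ 0.97500.


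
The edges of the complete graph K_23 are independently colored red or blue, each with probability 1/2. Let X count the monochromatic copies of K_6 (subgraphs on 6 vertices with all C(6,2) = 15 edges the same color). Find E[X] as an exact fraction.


Let X = Σ_S X_S over the C(23, 6) = 100947 subsets S of size 6, where X_S = 1 if the K_6 on S is monochromatic.
For a fixed S, the K_6 on S has C(6, 2) = 15 edges. P[all 15 edges red] = (1/2)^15, and likewise for blue, so P[monochromatic] = 2·(1/2)^15 = 2^{1 − 15} = 1/16384.
Summing: E[X] = C(23, 6) · 2^{1 − 15} = 100947 · 1/16384 = 100947/16384.
Numerically: E[X] ≈ 6.16132.

E[X] = C(23,6)·2^(1−C(6,2)) = 100947/16384 ≈ 6.16132.


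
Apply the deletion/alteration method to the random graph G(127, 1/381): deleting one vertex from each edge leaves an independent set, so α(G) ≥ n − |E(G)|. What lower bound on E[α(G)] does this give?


E[|E(G)|] = C(127, 2)·p = 8001 · (1/381) = 21.
E[α(G)] ≥ n − E[|E(G)|] = 127 − 21 = 106.
Numerically: ≈ 106.00000.
(This is only a lower bound; the true E[α(G)] may be larger.)

E[α(G)] ≥ 106 ≈ 106.00000.


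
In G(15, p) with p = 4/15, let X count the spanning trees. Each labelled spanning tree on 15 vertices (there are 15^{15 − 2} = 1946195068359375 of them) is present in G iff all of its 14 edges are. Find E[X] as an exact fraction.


K_15 has 15^{15 − 2} = 1946195068359375 labelled spanning trees.
For each such spanning tree H, let X_H = 1 if all 14 edges of H are present in G. Then P[X_H = 1] = p^{14} = (4/15)^{14} = 268435456/29192926025390625.
Summing the indicators: E[X] = Σ_H E[X_H] = 1946195068359375 · p^{14} = 1946195068359375 · 268435456/29192926025390625 = 268435456/15.
Numerically: E[X] ≈ 1.79e+07.

E[X] = 1946195068359375 · (4/15)^{14} = 268435456/15 ≈ 1.79e+07.


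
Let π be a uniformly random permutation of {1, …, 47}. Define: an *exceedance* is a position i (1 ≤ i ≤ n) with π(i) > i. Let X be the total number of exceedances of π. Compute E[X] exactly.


Write X = Σ_{i=1}^{47} X_i, where X_i = 1_{π(i) > i}.
For each fixed i, π(i) is uniform over {1, …, 47} (marginal of a uniform permutation), so P[π(i) > i] = (n − i)/n. Summing: Σ_{i=1}^{47} (n − i)/n = (0 + 1 + … + 46)/47 = 47(47 − 1)/(2·47) = (47 − 1)/2.
Hence E[X] = Σ_{i=1}^{47} (47 − i)/47 = 23 ≈ 23.00000.

E[X] = 23 = 23.00000.


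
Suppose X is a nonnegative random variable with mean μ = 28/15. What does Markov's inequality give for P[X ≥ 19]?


μ = E[X] = 28/15, a = 19.
Markov: P[X ≥ 19] ≤ μ/a = (28/15)/19 = 28/285.
Numerically: ≈ 0.098.
(Since a = 19 > μ = 1.867, the bound 28/285 is < 1 and informative.)

P[X ≥ 19] ≤ 28/285 ≈ 0.098.


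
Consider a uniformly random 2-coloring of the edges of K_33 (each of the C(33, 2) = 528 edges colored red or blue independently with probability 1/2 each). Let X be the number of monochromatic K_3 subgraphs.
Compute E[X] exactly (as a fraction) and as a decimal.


Let X = Σ_S X_S over the C(33, 3) = 5456 subsets S of size 3, where X_S = 1 if the K_3 on S is monochromatic.
For a fixed S, the K_3 on S has C(3, 2) = 3 edges. P[all 3 edges red] = (1/2)^3, and likewise for blue, so P[monochromatic] = 2·(1/2)^3 = 2^{1 − 3} = 1/4.
Summing: E[X] = C(33, 3) · 2^{1 − 3} = 5456 · 1/4 = 1364.
Numerically: E[X] ≈ 1364.000.

E[X] = C(33,3)·2^(1−C(3,2)) = 1364 ≈ 1364.000.


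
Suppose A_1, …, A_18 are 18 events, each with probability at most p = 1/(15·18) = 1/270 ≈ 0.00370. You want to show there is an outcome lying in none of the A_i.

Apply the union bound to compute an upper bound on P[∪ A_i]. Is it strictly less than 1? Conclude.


Union bound: P[∪_{i=1}^{18} A_i] ≤ Σ_i P[A_i] ≤ 18·p = 18·(1/270) = 1/15.
Numerically: 1/15 ≈ 0.06667.
Is 1/15 < 1? YES.
Since P[∪ A_i] ≤ 1/15 < 1, the complement has P[∩ A_i^c] ≥ 1 − 1/15 = 14/15 > 0, so some outcome avoids every A_i.

18·p = 1/15 ≈ 0.06667; existence CERTIFIED by the union bound.


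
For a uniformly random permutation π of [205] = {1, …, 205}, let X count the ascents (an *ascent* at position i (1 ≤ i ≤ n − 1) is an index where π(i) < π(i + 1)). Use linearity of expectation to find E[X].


Write X = Σ X_I over i = 1, …, 204, with X_I the indicator of one ascent.
There are 204 indicators.
For each fixed i, the pair (π(i), π(i+1)) is a uniformly random ordered pair of distinct values from {1, …, 205}; by symmetry P[π(i) < π(i+1)] = 1/2.
By linearity: E[X] = 204 · (1/2) = (205 − 1) · (1/2) = 102 ≈ 102.00000.

E[X] = 102 = 102.00000.


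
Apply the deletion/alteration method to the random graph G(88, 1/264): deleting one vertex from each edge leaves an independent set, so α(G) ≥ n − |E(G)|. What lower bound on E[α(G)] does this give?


E[|E(G)|] = C(88, 2)·p = 3828 · (1/264) = 29/2.
E[α(G)] ≥ n − E[|E(G)|] = 88 − 29/2 = 147/2.
Numerically: ≈ 73.50000.
(This is only a lower bound; the true E[α(G)] may be larger.)

E[α(G)] ≥ 147/2 ≈ 73.50000.


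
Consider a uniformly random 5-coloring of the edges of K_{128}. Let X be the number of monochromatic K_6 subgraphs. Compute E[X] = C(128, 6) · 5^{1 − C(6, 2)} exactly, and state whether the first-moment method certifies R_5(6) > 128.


E[X] = C(128, 6) · 5^{1 − 15} = 5423611200 · 5^{−14} = 5423611200/6103515625.
As a reduced fraction: E[X] = 216944448/244140625 ≈ 0.88860.
Is E[X] < 1? YES.
Since E[X] < 1, there exists a 5-coloring of K_{128} with no monochromatic K_6; hence R_5(6) > 128.

E[X] = 216944448/244140625 ≈ 0.88860; E[X] < 1, so R_5(6) > 128.


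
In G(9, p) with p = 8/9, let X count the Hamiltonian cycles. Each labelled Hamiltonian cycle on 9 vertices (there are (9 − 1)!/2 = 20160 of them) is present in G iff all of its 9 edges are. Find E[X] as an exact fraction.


K_9 has (9 − 1)!/2 = 20160 labelled Hamiltonian cycles.
For each such Hamiltonian cycle H, let X_H = 1 if all 9 edges of H are present in G. Then P[X_H = 1] = p^{9} = (8/9)^{9} = 134217728/387420489.
By linearity: E[X] = Σ_H E[X_H] = 20160 · p^{9} = 20160 · 134217728/387420489 = 300647710720/43046721.
Numerically: E[X] ≈ 6.98e+03.

E[X] = 20160 · (8/9)^{9} = 300647710720/43046721 ≈ 6.98e+03.


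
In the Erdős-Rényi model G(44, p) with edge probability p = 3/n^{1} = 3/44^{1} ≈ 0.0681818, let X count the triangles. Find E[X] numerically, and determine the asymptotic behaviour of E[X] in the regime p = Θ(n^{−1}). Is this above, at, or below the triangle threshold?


Number of potential triangles: C(44, 3) = 13244.
Each occurs with probability p³ ≈ (0.0681818)³ ≈ 3.16960932e-04.
By linearity: E[X] = C(44, 3)·p³ ≈ 13244 · 3.16960932e-04 ≈ 4.197831.
Here α = 1, so p = 3/n is exactly at the triangle threshold p ~ 1/n. Asymptotically E[X] → c³/6 = 3³/6 = 9/2 ≈ 4.500000, a bounded constant. In this regime the triangle count is asymptotically Poisson(c³/6).

E[X] ≈ 4.197831; in regime p = Θ(1/n^{1}) E[X] stays bounded (at the triangle threshold p ~ 1/n).


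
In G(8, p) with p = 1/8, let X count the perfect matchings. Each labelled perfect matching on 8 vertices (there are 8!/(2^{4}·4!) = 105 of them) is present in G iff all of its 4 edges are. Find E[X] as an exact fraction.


K_8 has 8!/(2^{4}·4!) = 105 labelled perfect matchings.
For each such perfect matching H, let X_H = 1 if all 4 edges of H are present in G. Then P[X_H = 1] = p^{4} = (1/8)^{4} = 1/4096.
By linearity: E[X] = Σ_H E[X_H] = 105 · p^{4} = 105 · 1/4096 = 105/4096.
Numerically: E[X] ≈ 0.025635.

E[X] = 105 · (1/8)^{4} = 105/4096 ≈ 0.025635.


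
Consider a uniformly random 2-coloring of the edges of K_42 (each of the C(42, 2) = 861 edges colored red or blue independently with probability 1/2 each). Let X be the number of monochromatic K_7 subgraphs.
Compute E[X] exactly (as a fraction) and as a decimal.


Let X = Σ_S X_S over the C(42, 7) = 26978328 subsets S of size 7, where X_S = 1 if the K_7 on S is monochromatic.
For a fixed S, the K_7 on S has C(7, 2) = 21 edges. P[all 21 edges red] = (1/2)^21, and likewise for blue, so P[monochromatic] = 2·(1/2)^21 = 2^{1 − 21} = 1/1048576.
By linearity: E[X] = C(42, 7) · 2^{1 − 21} = 26978328 · 1/1048576 = 3372291/131072.
Numerically: E[X] ≈ 25.7285.

E[X] = C(42,7)·2^(1−C(7,2)) = 3372291/131072 ≈ 25.7285.


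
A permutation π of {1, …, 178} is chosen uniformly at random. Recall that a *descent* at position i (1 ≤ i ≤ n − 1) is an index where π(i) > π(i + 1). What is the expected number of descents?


Write X = Σ X_I over i = 1, …, 177, with X_I the indicator of one descent.
There are 177 indicators.
For each fixed i, the pair (π(i), π(i+1)) is a uniformly random ordered pair of distinct values from {1, …, 178}; by symmetry P[π(i) > π(i+1)] = 1/2.
By linearity: E[X] = 177 · (1/2) = (178 − 1) · (1/2) = 177/2 ≈ 88.500.

E[X] = 177/2 = 88.500.


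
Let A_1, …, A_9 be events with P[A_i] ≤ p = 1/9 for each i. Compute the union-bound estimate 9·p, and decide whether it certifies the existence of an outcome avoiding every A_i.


Union bound: P[∪_{i=1}^{9} A_i] ≤ Σ_i P[A_i] ≤ 9·p = 9·(1/9) = 1.
Numerically: 1 ≈ 1.000000.
Is 1 < 1? NO.
Since the bound 1 is ≥ 1, the union bound is uninformative here; it does NOT by itself certify existence.

9·p = 1 ≈ 1.000000; existence NOT certified by the union bound.


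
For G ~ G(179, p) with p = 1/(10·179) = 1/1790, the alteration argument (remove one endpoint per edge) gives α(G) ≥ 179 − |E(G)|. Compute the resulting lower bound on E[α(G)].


E[|E(G)|] = C(179, 2)·p = 15931 · (1/1790) = 89/10.
E[α(G)] ≥ n − E[|E(G)|] = 179 − 89/10 = 1701/10.
Numerically: ≈ 170.1000.
(This is only a lower bound; the true E[α(G)] may be larger.)

E[α(G)] ≥ 1701/10 ≈ 170.1000.


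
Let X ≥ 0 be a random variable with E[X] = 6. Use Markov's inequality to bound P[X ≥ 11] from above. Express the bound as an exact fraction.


μ = E[X] = 6, a = 11.
Markov: P[X ≥ 11] ≤ μ/a = (6)/11 = 6/11.
Numerically: ≈ 0.545.
(Since a = 11 > μ = 6.000, the bound 6/11 is < 1 and informative.)

P[X ≥ 11] ≤ 6/11 ≈ 0.545.


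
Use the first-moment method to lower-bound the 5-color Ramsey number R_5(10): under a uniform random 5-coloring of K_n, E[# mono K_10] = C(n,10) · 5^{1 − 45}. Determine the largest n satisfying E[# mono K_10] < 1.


We need C(n, 10) · 5^{1 − 45} < 1, i.e. C(n, 10) < 5^{45 − 1} = 5684341886080801486968994140625.
Check values of n near the boundary:
  n = 5391: C(5391, 10) = 5666344714787188828795213697883; 5666344714787188828795213697883 < 5684341886080801486968994140625? YES
  n = 5392: C(5392, 10) = 5676873040158402483252283957448; 5676873040158402483252283957448 < 5684341886080801486968994140625? YES
  n = 5393: C(5393, 10) = 5687418968154238267170642278008; 5687418968154238267170642278008 < 5684341886080801486968994140625? NO
  n = 5394: C(5394, 10) = 5697982524930156243149785372878; 5697982524930156243149785372878 < 5684341886080801486968994140625? NO
  n = 5395: C(5395, 10) = 5708563736675616143322765475706; 5708563736675616143322765475706 < 5684341886080801486968994140625? NO
The largest n with C(n, 10) < 5684341886080801486968994140625 is n = 5392 (where E[X] = 5676873040158402483252283957448/5684341886080801486968994140625 ≈ 0.9986861). Hence R_5(10) > 5392, i.e. R_5(10) ≥ 5393.

Largest n = 5392; hence R_5(10) > 5392.


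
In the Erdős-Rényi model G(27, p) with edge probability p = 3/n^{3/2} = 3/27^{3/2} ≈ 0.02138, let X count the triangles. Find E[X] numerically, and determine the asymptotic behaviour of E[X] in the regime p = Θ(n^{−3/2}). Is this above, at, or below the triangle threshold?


Number of potential triangles: C(27, 3) = 2925.
Each occurs with probability p³ ≈ (0.02138)³ ≈ 9.777478e-06.
By linearity: E[X] = C(27, 3)·p³ ≈ 2925 · 9.777478e-06 ≈ 0.0286.
Since α = 3/2 > 1, p = c/n^{3/2} = o(1/n) is below the triangle threshold p ~ 1/n. Asymptotically E[X] ~ (c³/6)·n^{3(1−α)} = (3³/6)·n^{-1.5} → 0, so by Markov's inequality G has no triangles w.h.p.

E[X] ≈ 0.0286; in regime p = Θ(1/n^{3/2}) E[X] tends to 0 (below the triangle threshold p ~ 1/n).


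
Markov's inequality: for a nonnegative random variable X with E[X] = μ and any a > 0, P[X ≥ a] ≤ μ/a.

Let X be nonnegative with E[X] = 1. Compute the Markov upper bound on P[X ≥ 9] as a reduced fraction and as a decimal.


μ = E[X] = 1, a = 9.
Markov: P[X ≥ 9] ≤ μ/a = (1)/9 = 1/9.
Numerically: ≈ 0.111111.
(Since a = 9 > μ = 1.000000, the bound 1/9 is < 1 and informative.)

P[X ≥ 9] ≤ 1/9 ≈ 0.111111.


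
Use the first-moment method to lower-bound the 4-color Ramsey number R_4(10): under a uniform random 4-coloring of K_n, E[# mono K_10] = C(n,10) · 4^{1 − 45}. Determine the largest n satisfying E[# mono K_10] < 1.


We need C(n, 10) · 4^{1 − 45} < 1, i.e. C(n, 10) < 4^{45 − 1} = 309485009821345068724781056.
Check values of n near the boundary:
  n = 2022: C(2022, 10) = 307870445231474093395937796; 307870445231474093395937796 < 309485009821345068724781056? YES
  n = 2023: C(2023, 10) = 309399856285778485315440716; 309399856285778485315440716 < 309485009821345068724781056? YES
  n = 2024: C(2024, 10) = 310936101848269937576192656; 310936101848269937576192656 < 309485009821345068724781056? NO
The largest n with C(n, 10) < 309485009821345068724781056 is n = 2023 (where E[X] = 77349964071444621328860179/77371252455336267181195264 ≈ 0.9997). Hence R_4(10) > 2023, i.e. R_4(10) ≥ 2024.

Largest n = 2023; hence R_4(10) > 2023.


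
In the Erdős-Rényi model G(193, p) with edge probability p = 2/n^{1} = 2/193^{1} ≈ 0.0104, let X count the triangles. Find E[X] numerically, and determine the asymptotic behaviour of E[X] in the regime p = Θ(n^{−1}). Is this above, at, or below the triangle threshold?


Number of potential triangles: C(193, 3) = 1179616.
Each occurs with probability p³ ≈ (0.0104)³ ≈ 1.11280e-06.
By linearity: E[X] = C(193, 3)·p³ ≈ 1179616 · 1.11280e-06 ≈ 1.313.
Here α = 1, so p = 2/n is exactly at the triangle threshold p ~ 1/n. Asymptotically E[X] → c³/6 = 2³/6 = 4/3 ≈ 1.333, a bounded constant. In this regime the triangle count is asymptotically Poisson(c³/6).

E[X] ≈ 1.313; in regime p = Θ(1/n^{1}) E[X] stays bounded (at the triangle threshold p ~ 1/n).


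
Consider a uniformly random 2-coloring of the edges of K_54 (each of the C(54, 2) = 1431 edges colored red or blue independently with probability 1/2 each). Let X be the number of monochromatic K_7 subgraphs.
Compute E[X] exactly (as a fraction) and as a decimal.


Let X = Σ_S X_S over the C(54, 7) = 177100560 subsets S of size 7, where X_S = 1 if the K_7 on S is monochromatic.
For a fixed S, the K_7 on S has C(7, 2) = 21 edges. P[all 21 edges red] = (1/2)^21, and likewise for blue, so P[monochromatic] = 2·(1/2)^21 = 2^{1 − 21} = 1/1048576.
By linearity of expectation: E[X] = C(54, 7) · 2^{1 − 21} = 177100560 · 1/1048576 = 11068785/65536.
Numerically: E[X] ≈ 168.89626.

E[X] = C(54,7)·2^(1−C(7,2)) = 11068785/65536 ≈ 168.89626.


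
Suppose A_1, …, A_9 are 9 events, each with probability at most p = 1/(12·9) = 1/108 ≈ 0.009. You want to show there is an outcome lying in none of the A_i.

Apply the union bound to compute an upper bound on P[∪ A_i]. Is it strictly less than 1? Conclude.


Union bound: P[∪_{i=1}^{9} A_i] ≤ Σ_i P[A_i] ≤ 9·p = 9·(1/108) = 1/12.
Numerically: 1/12 ≈ 0.083.
Is 1/12 < 1? YES.
Since P[∪ A_i] ≤ 1/12 < 1, the complement has P[∩ A_i^c] ≥ 1 − 1/12 = 11/12 > 0, so some outcome avoids every A_i.

9·p = 1/12 ≈ 0.083; existence CERTIFIED by the union bound.


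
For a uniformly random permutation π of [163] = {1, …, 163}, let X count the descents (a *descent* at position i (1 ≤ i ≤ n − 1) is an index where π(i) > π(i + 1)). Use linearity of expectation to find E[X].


Write X = Σ X_I over i = 1, …, 162, with X_I the indicator of one descent.
There are 162 indicators.
For each fixed i, the pair (π(i), π(i+1)) is a uniformly random ordered pair of distinct values from {1, …, 163}; by symmetry P[π(i) > π(i+1)] = 1/2.
By linearity: E[X] = 162 · (1/2) = (163 − 1) · (1/2) = 81 ≈ 81.0000.

E[X] = 81 = 81.0000.


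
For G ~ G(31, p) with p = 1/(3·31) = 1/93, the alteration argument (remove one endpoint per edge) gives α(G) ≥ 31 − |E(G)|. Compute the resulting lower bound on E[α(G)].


E[|E(G)|] = C(31, 2)·p = 465 · (1/93) = 5.
E[α(G)] ≥ n − E[|E(G)|] = 31 − 5 = 26.
Numerically: ≈ 26.0000.
(This is only a lower bound; the true E[α(G)] may be larger.)

E[α(G)] ≥ 26 ≈ 26.0000.


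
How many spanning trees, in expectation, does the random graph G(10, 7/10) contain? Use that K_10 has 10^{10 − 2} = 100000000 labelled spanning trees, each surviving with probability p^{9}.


K_10 has 10^{10 − 2} = 100000000 labelled spanning trees.
For each such spanning tree H, let X_H = 1 if all 9 edges of H are present in G. Then P[X_H = 1] = p^{9} = (7/10)^{9} = 40353607/1000000000.
By linearity of expectation: E[X] = Σ_H E[X_H] = 100000000 · p^{9} = 100000000 · 40353607/1000000000 = 40353607/10.
Numerically: E[X] ≈ 4.04e+06.

E[X] = 100000000 · (7/10)^{9} = 40353607/10 ≈ 4.04e+06.


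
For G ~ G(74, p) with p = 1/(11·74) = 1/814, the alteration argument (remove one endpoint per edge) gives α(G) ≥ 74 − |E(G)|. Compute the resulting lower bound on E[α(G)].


E[|E(G)|] = C(74, 2)·p = 2701 · (1/814) = 73/22.
E[α(G)] ≥ n − E[|E(G)|] = 74 − 73/22 = 1555/22.
Numerically: ≈ 70.681818.
(This is only a lower bound; the true E[α(G)] may be larger.)

E[α(G)] ≥ 1555/22 ≈ 70.681818.


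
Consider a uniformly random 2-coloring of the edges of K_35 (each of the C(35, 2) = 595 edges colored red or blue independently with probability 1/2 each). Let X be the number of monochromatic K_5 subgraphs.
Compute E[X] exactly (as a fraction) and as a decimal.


Let X = Σ_S X_S over the C(35, 5) = 324632 subsets S of size 5, where X_S = 1 if the K_5 on S is monochromatic.
For a fixed S, the K_5 on S has C(5, 2) = 10 edges. P[all 10 edges red] = (1/2)^10, and likewise for blue, so P[monochromatic] = 2·(1/2)^10 = 2^{1 − 10} = 1/512.
Summing: E[X] = C(35, 5) · 2^{1 − 10} = 324632 · 1/512 = 40579/64.
Numerically: E[X] ≈ 634.047.

E[X] = C(35,5)·2^(1−C(5,2)) = 40579/64 ≈ 634.047.
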